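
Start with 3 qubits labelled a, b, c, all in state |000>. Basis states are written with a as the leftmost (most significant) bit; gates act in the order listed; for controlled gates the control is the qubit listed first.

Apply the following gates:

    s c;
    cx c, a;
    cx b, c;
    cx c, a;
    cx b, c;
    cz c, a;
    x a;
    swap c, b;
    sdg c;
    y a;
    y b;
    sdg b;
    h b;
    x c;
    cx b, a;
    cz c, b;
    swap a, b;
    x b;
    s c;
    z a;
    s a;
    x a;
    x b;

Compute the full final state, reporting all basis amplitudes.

After the circuit, the state carries amplitude -sqrt(2)*I/2 on |011>, sqrt(2)/2 on |101>, and 0 on every other basis state.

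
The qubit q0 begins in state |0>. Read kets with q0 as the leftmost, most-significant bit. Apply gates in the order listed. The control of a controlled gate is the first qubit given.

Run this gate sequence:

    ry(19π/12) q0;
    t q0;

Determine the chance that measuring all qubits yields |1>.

Outcome |1> occurs with probability -sqrt(6)/8 + sqrt(2)/8 + 1/2.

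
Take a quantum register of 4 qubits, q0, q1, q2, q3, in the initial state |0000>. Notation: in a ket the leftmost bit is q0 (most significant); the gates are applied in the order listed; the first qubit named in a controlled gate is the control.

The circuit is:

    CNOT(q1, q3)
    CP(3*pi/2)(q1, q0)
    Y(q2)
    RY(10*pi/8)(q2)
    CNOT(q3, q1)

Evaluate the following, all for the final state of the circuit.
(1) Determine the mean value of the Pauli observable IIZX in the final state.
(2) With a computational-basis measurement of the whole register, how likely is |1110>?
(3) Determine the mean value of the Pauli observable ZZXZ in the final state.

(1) In the final state, IIZX has expectation 0.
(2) A full measurement returns |1110> with probability 0.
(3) In the final state, ZZXZ has expectation sqrt(2)/2.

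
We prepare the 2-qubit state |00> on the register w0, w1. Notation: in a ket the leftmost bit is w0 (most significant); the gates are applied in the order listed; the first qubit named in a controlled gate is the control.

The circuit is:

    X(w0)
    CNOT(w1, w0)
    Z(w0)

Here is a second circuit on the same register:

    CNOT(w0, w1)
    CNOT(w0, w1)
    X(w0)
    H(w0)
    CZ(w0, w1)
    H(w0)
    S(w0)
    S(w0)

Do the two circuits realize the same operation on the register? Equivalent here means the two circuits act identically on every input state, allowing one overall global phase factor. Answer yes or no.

Yes — the two circuits implement the same unitary up to a global phase.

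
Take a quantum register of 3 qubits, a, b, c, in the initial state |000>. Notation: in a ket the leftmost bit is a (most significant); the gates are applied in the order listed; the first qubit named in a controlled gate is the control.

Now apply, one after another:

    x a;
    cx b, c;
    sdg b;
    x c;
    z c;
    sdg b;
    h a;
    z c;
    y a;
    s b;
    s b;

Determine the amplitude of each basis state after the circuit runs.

After the circuit, the state carries amplitude sqrt(2)*I/2 on |001>, sqrt(2)*I/2 on |101>, and 0 on every other basis state.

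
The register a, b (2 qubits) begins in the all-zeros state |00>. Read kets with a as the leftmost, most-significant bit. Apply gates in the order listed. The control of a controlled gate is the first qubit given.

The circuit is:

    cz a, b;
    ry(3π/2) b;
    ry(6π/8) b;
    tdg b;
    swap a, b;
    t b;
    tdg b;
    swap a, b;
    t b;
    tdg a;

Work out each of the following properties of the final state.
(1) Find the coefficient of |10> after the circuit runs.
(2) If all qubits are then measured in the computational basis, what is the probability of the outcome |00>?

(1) The final state's coefficient on |10> equals 0.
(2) A full measurement returns |00> with probability sqrt(2)/4 + 1/2.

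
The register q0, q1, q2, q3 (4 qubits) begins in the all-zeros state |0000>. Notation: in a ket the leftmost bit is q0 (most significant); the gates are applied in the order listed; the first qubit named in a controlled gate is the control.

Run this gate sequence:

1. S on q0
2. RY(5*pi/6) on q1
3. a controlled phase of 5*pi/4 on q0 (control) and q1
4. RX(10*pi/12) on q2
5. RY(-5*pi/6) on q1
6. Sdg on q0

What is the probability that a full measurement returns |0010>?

Outcome |0010> occurs with probability sqrt(3)/4 + 1/2.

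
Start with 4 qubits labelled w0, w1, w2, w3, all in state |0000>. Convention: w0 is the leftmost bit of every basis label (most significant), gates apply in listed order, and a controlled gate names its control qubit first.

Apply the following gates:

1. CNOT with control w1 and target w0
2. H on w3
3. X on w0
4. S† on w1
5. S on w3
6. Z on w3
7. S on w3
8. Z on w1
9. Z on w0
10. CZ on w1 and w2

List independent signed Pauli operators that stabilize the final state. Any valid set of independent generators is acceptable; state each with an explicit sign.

The stabilizer group can be generated by +IIIX, -ZIII, +IZII, +IIZI, among other valid generating sets.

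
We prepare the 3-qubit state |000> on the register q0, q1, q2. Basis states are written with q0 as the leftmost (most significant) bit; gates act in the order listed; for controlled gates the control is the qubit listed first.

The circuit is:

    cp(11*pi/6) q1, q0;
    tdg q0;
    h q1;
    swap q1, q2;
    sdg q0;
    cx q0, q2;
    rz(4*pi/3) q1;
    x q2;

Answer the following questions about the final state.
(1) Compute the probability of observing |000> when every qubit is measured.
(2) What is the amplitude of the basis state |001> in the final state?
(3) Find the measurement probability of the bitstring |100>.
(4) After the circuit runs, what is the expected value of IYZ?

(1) The probability of measuring |000> is 1/2.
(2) The amplitude on |001> is -sqrt(2)*exp(I*pi/3)/2.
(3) Outcome |100> occurs with probability 0.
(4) The observable IYZ averages to 0.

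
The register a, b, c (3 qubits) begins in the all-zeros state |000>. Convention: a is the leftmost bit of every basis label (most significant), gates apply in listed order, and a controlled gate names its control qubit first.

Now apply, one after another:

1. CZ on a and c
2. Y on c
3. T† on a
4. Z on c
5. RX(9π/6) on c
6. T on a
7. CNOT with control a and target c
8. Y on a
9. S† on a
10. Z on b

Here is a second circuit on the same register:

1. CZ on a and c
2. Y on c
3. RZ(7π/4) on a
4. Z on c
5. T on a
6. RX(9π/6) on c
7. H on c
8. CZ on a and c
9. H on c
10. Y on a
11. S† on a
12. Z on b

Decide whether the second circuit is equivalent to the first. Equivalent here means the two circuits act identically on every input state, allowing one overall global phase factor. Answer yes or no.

Yes — the two circuits implement the same unitary up to a global phase.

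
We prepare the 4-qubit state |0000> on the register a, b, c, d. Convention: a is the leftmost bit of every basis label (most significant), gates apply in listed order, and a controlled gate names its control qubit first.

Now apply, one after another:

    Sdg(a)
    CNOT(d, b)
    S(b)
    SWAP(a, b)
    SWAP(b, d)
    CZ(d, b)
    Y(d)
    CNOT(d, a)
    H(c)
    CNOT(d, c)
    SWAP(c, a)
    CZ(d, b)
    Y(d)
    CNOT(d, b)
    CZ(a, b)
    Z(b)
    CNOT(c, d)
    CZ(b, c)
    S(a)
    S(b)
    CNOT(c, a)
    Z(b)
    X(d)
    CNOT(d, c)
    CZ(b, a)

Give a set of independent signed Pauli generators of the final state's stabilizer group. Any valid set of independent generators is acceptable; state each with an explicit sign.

One valid set of independent stabilizer generators is -YIII, +IZII, -IIZI, +IIIZ (any independent generating set of the same group is equally correct).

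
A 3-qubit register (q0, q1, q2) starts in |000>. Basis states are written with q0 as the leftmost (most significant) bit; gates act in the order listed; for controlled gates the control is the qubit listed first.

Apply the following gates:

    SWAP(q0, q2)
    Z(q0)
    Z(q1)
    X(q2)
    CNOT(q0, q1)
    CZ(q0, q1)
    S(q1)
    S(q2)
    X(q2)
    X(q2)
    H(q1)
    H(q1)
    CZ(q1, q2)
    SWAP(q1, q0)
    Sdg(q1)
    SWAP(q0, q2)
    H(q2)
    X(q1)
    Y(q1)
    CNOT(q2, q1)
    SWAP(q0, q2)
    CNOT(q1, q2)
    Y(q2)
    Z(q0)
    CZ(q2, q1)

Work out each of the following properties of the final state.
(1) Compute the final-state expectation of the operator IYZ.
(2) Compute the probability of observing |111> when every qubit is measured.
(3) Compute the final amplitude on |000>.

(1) In the final state, IYZ has expectation 0.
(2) The probability of measuring |111> is 1/2.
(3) The final state's coefficient on |000> equals -sqrt(2)*I/2.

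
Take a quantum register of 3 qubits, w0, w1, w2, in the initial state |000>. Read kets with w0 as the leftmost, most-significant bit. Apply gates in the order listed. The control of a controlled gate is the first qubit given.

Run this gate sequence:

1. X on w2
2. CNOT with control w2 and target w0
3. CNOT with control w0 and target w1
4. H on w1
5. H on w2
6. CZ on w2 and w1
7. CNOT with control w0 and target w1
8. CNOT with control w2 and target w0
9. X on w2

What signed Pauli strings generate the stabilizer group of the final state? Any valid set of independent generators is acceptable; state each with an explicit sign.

The stabilizer group can be generated by +XZX, +IXZ, +ZIZ, among other valid generating sets.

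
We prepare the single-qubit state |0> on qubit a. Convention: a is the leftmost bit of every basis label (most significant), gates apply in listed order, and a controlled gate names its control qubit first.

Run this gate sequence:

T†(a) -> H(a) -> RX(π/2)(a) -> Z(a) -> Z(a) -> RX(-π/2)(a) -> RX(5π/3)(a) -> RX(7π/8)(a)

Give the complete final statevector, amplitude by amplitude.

The final amplitudes are -sqrt(2)*cos(pi/16)/4 - sqrt(6)*sin(pi/16)/4 - sqrt(2)*I*sin(pi/16)/4 + sqrt(6)*I*cos(pi/16)/4 on |0>, -sqrt(2)*cos(pi/16)/4 - sqrt(6)*sin(pi/16)/4 - sqrt(2)*I*sin(pi/16)/4 + sqrt(6)*I*cos(pi/16)/4 on |1>. Key observation: steps 3-6 multiply out to the identity, so the circuit reduces to the remaining gates.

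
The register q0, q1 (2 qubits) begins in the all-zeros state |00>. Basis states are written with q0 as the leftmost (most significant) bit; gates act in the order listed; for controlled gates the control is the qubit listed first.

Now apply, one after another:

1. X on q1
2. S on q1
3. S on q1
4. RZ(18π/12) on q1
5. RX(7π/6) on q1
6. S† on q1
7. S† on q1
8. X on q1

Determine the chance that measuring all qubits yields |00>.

Outcome |00> occurs with probability 1/2 - sqrt(3)/4.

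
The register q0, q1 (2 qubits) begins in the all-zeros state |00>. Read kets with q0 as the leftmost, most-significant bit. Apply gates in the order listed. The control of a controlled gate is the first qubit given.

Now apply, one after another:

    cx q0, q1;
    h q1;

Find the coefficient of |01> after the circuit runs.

The final state's coefficient on |01> equals sqrt(2)/2.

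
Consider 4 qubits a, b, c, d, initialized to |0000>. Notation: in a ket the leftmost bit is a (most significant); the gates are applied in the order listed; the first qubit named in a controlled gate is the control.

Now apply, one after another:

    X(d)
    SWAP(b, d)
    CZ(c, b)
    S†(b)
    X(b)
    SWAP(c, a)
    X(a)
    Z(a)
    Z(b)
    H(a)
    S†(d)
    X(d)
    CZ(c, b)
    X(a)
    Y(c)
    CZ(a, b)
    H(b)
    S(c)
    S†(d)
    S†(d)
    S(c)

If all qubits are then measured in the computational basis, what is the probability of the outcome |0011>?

Outcome |0011> occurs with probability 1/4.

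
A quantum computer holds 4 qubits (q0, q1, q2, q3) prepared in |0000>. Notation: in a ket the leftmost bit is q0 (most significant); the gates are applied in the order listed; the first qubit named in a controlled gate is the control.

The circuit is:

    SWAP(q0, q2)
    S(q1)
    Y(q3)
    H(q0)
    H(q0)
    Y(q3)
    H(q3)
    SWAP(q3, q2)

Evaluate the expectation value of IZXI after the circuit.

In the final state, IZXI has expectation 1. Key observation: gates 3-6 undo each other exactly, leaving only the rest of the circuit to track.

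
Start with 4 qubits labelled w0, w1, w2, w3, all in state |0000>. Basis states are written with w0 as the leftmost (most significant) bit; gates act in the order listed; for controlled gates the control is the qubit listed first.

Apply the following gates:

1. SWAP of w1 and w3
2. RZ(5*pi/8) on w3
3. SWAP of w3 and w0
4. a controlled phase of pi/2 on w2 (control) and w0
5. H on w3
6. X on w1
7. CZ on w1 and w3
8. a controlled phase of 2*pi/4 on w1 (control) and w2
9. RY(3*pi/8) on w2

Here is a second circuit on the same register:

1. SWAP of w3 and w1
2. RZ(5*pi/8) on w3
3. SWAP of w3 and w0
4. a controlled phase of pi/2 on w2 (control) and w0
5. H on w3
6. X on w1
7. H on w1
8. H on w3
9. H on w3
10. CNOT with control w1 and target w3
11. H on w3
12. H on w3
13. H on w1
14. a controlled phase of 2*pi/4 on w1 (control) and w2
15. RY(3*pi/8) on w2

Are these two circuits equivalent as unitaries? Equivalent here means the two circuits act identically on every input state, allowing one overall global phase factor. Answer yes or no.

No — the two circuits implement different unitaries, even allowing a global phase.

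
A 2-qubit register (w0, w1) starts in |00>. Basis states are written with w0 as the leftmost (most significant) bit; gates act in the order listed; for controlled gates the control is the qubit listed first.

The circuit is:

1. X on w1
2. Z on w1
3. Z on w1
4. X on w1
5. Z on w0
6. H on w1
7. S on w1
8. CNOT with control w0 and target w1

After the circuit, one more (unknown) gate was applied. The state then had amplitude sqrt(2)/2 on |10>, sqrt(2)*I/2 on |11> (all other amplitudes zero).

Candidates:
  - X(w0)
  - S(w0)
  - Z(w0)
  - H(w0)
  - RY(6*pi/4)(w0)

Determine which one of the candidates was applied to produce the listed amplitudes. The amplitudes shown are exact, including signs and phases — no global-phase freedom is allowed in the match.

The applied gate was X(w0). Key observation: the block from step 1 through step 4 cancels to the identity and can be dropped.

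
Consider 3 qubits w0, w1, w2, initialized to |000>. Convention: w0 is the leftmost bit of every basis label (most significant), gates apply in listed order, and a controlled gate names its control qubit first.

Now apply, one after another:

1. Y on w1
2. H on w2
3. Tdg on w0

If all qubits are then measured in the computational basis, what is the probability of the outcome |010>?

The probability of measuring |010> is 1/2.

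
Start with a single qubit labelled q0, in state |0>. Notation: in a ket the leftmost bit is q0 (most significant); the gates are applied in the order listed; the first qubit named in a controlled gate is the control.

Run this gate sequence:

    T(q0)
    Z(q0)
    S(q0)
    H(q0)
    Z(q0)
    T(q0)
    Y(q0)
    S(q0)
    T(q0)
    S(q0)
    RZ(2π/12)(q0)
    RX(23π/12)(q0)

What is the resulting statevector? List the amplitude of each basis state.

The final amplitudes are (-sqrt(2*sqrt(2) + 4)/8 + sqrt(12 - 6*sqrt(2))/8 - sqrt(6*sqrt(2) + 12)*exp(I*pi/3)/8 - sqrt(4 - 2*sqrt(2))*exp(I*pi/3)/8)*exp(I*pi/3) on |0>, (-sqrt(12 - 6*sqrt(2))/8 + sqrt(2*sqrt(2) + 4)/8 + sqrt(4 - 2*sqrt(2))*exp(2*I*pi/3)/8 + sqrt(6*sqrt(2) + 12)*exp(2*I*pi/3)/8)*exp(I*pi/6) on |1>.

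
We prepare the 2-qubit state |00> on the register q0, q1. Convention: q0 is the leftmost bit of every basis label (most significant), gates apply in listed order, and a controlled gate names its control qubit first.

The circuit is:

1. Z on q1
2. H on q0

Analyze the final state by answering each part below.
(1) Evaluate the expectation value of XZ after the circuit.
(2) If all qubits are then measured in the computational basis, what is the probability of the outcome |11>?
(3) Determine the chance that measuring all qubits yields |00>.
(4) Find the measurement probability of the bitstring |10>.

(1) In the final state, XZ has expectation 1.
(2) A full measurement returns |11> with probability 0.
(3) A full measurement returns |00> with probability 1/2.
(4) A full measurement returns |10> with probability 1/2.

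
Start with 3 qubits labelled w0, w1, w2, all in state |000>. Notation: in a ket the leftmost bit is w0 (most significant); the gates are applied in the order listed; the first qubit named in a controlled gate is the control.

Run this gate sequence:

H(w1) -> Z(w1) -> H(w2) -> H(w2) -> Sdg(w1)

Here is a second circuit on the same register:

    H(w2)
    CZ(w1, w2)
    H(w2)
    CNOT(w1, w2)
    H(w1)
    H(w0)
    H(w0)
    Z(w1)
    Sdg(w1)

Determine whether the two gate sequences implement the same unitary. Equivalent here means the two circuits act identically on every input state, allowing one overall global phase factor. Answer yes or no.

Yes: on every input state the two circuits agree up to one overall phase factor.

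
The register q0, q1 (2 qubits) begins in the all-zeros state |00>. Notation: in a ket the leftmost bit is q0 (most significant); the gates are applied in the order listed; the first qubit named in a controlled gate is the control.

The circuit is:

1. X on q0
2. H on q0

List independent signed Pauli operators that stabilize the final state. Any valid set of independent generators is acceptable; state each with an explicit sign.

The final state is stabilized by the group generated by -XI, +IZ; other independent generating sets are equally valid.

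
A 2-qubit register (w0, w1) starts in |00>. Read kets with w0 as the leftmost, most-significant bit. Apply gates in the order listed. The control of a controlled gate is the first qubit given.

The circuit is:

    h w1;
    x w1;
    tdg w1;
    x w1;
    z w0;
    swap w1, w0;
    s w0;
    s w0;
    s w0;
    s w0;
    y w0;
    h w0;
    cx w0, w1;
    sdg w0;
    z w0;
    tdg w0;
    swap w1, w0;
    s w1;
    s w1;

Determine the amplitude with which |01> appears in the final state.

The final state's coefficient on |01> equals 0. Key observation: steps 7-10 multiply out to the identity, so the circuit reduces to the remaining gates.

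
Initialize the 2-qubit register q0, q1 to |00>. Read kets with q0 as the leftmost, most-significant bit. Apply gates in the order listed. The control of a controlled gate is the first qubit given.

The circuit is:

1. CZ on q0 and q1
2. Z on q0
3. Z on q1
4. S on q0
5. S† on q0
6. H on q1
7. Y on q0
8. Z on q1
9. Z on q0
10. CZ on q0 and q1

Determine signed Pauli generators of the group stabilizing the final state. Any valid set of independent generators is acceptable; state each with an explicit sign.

The stabilizer group can be generated by +IX, -ZI, among other valid generating sets.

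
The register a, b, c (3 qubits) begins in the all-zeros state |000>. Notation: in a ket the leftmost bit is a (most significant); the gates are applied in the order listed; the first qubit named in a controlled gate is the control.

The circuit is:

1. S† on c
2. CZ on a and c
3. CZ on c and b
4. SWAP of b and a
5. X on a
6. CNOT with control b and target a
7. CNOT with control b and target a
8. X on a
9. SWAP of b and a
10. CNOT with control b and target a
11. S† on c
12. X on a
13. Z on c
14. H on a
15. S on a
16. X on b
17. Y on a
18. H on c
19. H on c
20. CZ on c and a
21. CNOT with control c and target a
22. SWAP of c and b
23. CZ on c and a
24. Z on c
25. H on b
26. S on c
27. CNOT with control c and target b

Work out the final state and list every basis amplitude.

After the circuit, the state carries amplitude 0 on |000>, I/2 on |001>, 0 on |010>, I/2 on |011>, 0 on |100>, -1/2 on |101>, 0 on |110>, -1/2 on |111>.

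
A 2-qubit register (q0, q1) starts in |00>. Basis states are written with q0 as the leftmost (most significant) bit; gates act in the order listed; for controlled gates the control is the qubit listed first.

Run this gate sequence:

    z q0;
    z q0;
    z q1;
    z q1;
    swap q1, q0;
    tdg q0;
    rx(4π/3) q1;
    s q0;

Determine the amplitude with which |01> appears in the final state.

|01> carries amplitude -sqrt(3)*I/2 in the final state.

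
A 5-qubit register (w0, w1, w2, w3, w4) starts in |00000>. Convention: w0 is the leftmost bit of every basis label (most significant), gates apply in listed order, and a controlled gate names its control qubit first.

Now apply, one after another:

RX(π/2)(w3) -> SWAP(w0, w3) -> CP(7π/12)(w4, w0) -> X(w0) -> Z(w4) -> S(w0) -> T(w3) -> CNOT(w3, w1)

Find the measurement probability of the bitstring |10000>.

The probability of measuring |10000> is 1/2.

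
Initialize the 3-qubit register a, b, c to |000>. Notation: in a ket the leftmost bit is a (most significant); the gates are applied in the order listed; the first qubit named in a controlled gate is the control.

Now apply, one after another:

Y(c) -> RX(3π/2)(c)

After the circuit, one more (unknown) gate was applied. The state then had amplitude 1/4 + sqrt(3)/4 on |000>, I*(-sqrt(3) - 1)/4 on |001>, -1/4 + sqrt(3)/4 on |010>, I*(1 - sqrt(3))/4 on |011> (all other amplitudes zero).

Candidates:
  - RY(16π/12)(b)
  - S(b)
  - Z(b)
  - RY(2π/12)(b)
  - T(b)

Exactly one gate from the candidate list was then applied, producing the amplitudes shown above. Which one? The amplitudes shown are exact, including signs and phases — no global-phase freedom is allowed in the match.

The unique candidate consistent with the amplitudes is RY(2π/12)(b).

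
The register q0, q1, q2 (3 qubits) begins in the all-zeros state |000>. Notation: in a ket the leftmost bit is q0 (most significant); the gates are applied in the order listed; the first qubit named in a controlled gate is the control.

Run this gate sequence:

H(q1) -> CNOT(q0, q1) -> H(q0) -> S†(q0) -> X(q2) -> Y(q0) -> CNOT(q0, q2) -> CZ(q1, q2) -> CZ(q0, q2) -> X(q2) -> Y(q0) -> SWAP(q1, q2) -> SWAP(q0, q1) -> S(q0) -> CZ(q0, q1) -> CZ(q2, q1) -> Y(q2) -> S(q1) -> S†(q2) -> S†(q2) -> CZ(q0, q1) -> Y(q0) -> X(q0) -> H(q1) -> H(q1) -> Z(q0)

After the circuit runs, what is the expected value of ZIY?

In the final state, ZIY has expectation 0.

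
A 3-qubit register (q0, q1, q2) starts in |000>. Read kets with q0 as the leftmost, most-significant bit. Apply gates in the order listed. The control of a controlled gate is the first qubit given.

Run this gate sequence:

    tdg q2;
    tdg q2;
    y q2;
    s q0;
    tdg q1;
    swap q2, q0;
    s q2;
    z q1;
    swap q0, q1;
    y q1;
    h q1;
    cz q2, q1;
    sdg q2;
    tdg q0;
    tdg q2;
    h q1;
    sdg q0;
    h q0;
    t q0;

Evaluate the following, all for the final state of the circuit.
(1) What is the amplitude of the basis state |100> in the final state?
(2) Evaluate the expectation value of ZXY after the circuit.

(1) |100> carries amplitude sqrt(2)*exp(I*pi/4)/2 in the final state.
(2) In the final state, ZXY has expectation 0.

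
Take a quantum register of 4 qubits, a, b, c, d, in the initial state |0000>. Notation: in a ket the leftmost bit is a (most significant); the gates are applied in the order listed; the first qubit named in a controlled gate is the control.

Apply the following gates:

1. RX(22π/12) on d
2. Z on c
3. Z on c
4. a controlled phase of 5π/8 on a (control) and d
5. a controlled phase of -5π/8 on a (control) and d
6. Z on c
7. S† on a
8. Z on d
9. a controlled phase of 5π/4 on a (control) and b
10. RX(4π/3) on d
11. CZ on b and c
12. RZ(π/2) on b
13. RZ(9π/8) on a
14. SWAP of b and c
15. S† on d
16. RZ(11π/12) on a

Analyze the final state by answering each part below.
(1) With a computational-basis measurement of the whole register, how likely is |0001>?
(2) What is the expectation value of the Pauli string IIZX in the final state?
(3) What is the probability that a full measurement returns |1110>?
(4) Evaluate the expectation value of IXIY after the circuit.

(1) The probability of measuring |0001> is 1/2. Key observation: gates 3-6 undo each other exactly, leaving only the rest of the circuit to track.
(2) The observable IIZX averages to 1.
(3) The probability of measuring |1110> is 0.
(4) The expectation value of IXIY is 0.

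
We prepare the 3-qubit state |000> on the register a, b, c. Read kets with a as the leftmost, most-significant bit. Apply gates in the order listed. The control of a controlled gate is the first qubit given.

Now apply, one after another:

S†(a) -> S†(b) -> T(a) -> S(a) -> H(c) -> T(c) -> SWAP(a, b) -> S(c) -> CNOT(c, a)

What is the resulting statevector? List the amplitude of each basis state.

The resulting statevector has amplitude sqrt(2)/2 on |000>, sqrt(2)*exp(3*I*pi/4)/2 on |101>, and 0 on every other basis state.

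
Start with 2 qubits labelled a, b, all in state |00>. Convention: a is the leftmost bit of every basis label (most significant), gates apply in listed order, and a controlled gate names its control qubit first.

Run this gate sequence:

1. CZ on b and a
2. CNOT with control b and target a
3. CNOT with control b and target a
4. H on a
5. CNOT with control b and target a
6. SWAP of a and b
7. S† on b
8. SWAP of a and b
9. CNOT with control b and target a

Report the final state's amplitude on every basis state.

The resulting statevector has amplitude sqrt(2)/2 on |00>, 0 on |01>, -sqrt(2)*I/2 on |10>, 0 on |11>.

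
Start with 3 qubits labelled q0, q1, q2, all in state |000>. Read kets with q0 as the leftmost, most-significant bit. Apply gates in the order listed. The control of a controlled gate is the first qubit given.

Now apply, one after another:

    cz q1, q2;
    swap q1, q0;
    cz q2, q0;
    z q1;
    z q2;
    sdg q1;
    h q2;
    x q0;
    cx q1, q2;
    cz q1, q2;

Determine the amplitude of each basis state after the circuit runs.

After the circuit, the state carries amplitude sqrt(2)/2 on |100>, sqrt(2)/2 on |101>, and 0 on every other basis state.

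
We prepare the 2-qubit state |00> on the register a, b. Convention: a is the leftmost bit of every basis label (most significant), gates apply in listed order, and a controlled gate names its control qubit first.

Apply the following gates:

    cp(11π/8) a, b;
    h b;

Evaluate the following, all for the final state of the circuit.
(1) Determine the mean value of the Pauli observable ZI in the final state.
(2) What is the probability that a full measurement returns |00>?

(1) The expectation value of ZI is 1.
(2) The probability of measuring |00> is 1/2.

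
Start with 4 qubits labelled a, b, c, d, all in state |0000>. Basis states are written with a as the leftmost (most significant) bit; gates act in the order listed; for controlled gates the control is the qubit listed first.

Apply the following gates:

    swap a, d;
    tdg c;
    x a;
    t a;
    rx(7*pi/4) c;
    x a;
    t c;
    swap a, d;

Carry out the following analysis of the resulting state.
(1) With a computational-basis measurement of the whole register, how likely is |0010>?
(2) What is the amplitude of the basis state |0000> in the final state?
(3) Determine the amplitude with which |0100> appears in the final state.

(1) Outcome |0010> occurs with probability 1/2 - sqrt(2)/4.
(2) The final state's coefficient on |0000> equals -sqrt(sqrt(2) + 2)*exp(I*pi/4)/2.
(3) The final state's coefficient on |0100> equals 0.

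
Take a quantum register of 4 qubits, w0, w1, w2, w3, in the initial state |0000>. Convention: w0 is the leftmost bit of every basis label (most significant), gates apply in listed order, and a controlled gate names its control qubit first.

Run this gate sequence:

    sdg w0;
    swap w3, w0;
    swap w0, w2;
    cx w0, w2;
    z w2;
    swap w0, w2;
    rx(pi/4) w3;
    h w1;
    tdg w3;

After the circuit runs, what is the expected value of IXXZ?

The observable IXXZ averages to 0.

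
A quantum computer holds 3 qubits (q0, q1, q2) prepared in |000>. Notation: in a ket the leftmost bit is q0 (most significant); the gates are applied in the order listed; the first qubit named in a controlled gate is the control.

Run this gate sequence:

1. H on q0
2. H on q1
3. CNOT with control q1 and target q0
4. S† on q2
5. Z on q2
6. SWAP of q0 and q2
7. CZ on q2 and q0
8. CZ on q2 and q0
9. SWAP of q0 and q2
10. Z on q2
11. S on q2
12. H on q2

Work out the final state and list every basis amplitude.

The resulting statevector has amplitude sqrt(2)/4 on |000>, sqrt(2)/4 on |001>, sqrt(2)/4 on |010>, sqrt(2)/4 on |011>, sqrt(2)/4 on |100>, sqrt(2)/4 on |101>, sqrt(2)/4 on |110>, sqrt(2)/4 on |111>. Key observation: gates 4-11 undo each other exactly, leaving only the rest of the circuit to track.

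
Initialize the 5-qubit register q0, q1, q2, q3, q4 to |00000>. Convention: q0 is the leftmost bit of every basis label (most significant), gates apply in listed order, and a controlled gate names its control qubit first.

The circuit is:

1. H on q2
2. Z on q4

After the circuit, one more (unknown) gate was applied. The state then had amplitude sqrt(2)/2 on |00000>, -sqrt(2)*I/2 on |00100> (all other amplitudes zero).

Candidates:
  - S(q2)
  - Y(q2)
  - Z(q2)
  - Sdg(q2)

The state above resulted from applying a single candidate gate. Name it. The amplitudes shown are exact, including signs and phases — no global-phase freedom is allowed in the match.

The unique candidate consistent with the amplitudes is Sdg(q2).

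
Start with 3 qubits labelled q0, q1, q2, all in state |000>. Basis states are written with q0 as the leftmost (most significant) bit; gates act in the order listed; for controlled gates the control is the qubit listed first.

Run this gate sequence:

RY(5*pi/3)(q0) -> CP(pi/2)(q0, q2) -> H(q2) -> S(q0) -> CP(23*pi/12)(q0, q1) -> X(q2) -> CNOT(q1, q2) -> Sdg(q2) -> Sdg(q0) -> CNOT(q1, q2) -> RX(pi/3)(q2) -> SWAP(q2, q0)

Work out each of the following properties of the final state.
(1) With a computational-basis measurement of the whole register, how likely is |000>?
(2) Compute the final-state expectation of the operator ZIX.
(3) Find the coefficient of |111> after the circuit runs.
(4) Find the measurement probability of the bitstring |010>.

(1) Outcome |000> occurs with probability 3/8 - 3*sqrt(3)/16.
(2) The observable ZIX averages to 3/4.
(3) The amplitude on |111> is 0.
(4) Outcome |010> occurs with probability 0.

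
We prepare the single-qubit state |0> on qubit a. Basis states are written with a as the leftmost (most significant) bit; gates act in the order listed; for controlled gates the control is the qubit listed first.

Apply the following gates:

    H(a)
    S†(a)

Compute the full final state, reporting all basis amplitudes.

After the circuit, the state carries amplitude sqrt(2)/2 on |0>, -sqrt(2)*I/2 on |1>.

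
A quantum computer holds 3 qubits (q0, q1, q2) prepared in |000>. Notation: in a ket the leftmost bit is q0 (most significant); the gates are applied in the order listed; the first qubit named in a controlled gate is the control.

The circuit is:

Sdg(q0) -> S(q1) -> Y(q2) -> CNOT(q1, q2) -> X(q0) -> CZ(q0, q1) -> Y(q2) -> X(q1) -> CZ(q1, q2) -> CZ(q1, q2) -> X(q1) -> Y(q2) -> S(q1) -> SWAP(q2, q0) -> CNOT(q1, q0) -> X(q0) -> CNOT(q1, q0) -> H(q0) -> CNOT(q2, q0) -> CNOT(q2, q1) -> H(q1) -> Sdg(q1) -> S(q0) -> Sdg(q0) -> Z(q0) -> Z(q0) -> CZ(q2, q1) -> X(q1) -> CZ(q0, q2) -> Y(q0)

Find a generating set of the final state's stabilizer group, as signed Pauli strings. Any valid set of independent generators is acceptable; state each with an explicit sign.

The stabilizer group can be generated by +XII, +IYI, -IIZ, among other valid generating sets.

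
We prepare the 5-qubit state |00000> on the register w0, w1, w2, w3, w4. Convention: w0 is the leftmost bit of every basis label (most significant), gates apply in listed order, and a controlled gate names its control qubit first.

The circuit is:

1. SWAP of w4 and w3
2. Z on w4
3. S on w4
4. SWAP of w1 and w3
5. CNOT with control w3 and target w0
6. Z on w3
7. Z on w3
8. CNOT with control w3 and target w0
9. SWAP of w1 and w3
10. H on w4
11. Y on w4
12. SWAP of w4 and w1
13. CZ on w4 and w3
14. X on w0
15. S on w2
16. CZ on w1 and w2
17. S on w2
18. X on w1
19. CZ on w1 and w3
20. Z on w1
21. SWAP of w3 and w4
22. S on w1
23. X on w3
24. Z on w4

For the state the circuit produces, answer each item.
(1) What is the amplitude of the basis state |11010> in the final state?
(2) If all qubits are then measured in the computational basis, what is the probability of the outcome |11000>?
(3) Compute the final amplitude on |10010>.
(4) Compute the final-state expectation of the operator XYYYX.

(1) The amplitude on |11010> is -sqrt(2)/2.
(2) Outcome |11000> occurs with probability 0.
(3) The final state's coefficient on |10010> equals sqrt(2)*I/2.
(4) The expectation value of XYYYX is 0.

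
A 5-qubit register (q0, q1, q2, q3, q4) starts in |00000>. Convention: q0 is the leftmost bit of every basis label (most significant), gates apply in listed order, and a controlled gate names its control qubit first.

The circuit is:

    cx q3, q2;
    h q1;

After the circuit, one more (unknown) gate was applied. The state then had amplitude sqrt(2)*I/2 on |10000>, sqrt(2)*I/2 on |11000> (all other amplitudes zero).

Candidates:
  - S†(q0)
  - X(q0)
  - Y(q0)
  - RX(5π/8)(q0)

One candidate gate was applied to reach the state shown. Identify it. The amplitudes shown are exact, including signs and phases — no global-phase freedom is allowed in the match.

The applied gate was Y(q0).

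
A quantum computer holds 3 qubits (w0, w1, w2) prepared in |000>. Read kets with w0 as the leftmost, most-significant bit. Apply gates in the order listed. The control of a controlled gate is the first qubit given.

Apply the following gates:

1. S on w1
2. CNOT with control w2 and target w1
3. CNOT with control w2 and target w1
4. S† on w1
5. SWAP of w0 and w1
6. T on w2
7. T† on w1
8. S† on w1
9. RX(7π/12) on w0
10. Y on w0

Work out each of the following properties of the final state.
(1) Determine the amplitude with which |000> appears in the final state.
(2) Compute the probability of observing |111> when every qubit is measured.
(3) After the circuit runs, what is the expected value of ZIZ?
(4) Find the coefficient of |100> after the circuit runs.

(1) |000> carries amplitude -sqrt(sqrt(2) + 2)/4 - sqrt(6 - 3*sqrt(2))/4 in the final state.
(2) A full measurement returns |111> with probability 0.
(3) The expectation value of ZIZ is -sqrt(2)/4 + sqrt(6)/4.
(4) The amplitude on |100> is -I*sqrt(2 - sqrt(2))/4 + I*sqrt(3*sqrt(2) + 6)/4.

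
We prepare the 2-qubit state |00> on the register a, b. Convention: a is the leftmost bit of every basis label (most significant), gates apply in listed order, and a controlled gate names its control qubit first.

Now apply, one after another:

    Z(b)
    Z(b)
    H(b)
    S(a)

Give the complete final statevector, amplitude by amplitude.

The final amplitudes are sqrt(2)/2 on |00>, sqrt(2)/2 on |01>, 0 on |10>, 0 on |11>.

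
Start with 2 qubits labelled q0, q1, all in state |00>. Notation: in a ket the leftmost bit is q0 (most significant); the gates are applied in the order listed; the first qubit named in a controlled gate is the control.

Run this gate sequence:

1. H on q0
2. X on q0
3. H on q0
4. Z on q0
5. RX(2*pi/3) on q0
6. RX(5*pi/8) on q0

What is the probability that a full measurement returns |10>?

Outcome |10> occurs with probability -sqrt(2 - sqrt(2))/8 + sqrt(3*sqrt(2) + 6)/8 + 1/2. Key observation: the block from step 1 through step 4 cancels to the identity and can be dropped.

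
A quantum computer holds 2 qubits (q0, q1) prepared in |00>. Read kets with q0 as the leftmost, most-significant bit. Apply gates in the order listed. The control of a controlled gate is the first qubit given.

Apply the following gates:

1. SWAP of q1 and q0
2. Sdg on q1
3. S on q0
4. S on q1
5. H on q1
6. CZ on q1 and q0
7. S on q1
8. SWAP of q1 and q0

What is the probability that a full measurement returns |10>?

The probability of measuring |10> is 1/2.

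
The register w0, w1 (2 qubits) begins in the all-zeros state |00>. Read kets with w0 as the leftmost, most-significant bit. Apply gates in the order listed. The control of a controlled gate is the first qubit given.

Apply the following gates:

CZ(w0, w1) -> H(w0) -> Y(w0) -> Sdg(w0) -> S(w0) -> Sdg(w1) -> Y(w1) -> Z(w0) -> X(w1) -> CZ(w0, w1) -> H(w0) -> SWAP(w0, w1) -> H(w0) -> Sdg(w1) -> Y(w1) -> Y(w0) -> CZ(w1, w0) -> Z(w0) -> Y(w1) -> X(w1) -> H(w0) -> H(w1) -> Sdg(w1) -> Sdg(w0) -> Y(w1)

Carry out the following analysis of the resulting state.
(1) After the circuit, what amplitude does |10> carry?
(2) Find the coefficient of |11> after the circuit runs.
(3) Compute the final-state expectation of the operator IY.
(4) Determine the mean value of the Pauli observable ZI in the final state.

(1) |10> carries amplitude -sqrt(2)/2 in the final state.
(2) The final state's coefficient on |11> equals -sqrt(2)*I/2.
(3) In the final state, IY has expectation 1.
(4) In the final state, ZI has expectation -1.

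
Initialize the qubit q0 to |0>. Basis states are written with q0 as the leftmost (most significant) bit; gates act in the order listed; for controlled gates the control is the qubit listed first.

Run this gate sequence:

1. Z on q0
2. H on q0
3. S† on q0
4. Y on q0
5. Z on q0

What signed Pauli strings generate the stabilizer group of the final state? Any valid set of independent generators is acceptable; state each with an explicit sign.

The final state is stabilized by the group generated by +Y; other independent generating sets are equally valid.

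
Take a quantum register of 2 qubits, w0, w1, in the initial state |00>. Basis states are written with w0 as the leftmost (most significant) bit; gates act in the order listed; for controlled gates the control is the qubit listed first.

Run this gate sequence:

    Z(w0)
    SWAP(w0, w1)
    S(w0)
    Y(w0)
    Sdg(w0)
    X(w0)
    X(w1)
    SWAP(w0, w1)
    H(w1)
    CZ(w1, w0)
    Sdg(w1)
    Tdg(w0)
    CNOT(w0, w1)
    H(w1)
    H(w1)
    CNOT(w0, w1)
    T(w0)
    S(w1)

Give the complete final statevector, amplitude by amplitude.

The resulting statevector has amplitude 0 on |00>, 0 on |01>, sqrt(2)/2 on |10>, -sqrt(2)/2 on |11>. Key observation: the block from step 11 through step 18 cancels to the identity and can be dropped.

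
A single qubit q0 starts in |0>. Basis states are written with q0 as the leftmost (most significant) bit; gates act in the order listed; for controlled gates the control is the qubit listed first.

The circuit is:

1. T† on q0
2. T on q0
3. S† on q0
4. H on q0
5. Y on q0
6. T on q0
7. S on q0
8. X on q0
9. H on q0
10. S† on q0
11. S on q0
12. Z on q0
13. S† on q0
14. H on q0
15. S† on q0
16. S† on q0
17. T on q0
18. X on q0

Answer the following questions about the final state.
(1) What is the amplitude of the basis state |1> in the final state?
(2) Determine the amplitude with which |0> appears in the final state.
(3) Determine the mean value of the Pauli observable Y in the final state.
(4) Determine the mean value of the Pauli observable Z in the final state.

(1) The final state's coefficient on |1> equals sqrt(2)*(-1 - I - exp(I*pi/4) - exp(3*I*pi/4))/4.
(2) |0> carries amplitude sqrt(2)*(1 - exp(I*pi/4) + exp(3*I*pi/4) + I)/4 in the final state.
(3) The observable Y averages to 1/2.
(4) The expectation value of Z is -sqrt(2)/2.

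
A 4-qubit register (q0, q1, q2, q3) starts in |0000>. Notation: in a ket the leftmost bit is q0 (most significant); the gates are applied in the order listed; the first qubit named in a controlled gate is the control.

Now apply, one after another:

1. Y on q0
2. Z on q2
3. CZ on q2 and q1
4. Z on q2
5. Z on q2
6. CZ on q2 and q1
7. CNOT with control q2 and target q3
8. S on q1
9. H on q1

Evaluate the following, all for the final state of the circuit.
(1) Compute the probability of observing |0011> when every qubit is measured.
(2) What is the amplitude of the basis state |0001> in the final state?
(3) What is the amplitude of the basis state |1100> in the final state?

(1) A full measurement returns |0011> with probability 0. Key observation: steps 3-6 multiply out to the identity, so the circuit reduces to the remaining gates.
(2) The final state's coefficient on |0001> equals 0.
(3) The final state's coefficient on |1100> equals sqrt(2)*I/2.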